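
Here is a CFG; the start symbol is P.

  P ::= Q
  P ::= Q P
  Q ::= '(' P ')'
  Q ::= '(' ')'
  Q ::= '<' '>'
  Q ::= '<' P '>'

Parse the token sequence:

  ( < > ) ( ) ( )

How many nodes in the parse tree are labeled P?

[P [Q ( [P [Q < >]] )] [P [Q ( )] [P [Q ( )]]]]

4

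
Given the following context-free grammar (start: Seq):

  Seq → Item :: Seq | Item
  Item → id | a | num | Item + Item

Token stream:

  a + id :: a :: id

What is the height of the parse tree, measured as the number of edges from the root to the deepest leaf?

4

[Seq [Item [Item a] + [Item id]] :: [Seq [Item a] :: [Seq [Item id]]]]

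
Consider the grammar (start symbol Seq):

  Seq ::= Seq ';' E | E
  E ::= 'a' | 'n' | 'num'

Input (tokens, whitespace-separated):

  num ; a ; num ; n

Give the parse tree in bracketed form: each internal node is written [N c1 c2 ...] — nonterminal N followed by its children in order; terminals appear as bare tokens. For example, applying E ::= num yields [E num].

[Seq [Seq [Seq [Seq [E num]] ; [E a]] ; [E num]] ; [E n]]

Seq
Seq ; E
Seq ; E ; E
Seq ; E ; E ; E
E ; E ; E ; E
num ; E ; E ; E
num ; a ; E ; E
num ; a ; num ; E
num ; a ; num ; n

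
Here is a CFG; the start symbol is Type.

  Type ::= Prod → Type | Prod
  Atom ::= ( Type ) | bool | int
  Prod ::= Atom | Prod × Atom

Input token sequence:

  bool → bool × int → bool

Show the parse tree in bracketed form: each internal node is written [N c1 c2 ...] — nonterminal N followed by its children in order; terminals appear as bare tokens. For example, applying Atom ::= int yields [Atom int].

[Type [Prod [Atom bool]] → [Type [Prod [Prod [Atom bool]] × [Atom int]] → [Type [Prod [Atom bool]]]]]

Type
Prod → Type
Atom → Type
bool → Type
bool → Prod → Type
bool → Prod × Atom → Type
bool → Atom × Atom → Type
bool → bool × Atom → Type
bool → bool × int → Type
bool → bool × int → Prod
bool → bool × int → Atom
bool → bool × int → bool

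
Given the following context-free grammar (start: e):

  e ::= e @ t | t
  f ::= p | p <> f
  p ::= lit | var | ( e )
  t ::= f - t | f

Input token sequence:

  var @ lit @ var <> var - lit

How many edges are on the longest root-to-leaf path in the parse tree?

6

[e [e [e [t [f [p var]]]] @ [t [f [p lit]]]] @ [t [f [p var] <> [f [p var]]] - [t [f [p lit]]]]]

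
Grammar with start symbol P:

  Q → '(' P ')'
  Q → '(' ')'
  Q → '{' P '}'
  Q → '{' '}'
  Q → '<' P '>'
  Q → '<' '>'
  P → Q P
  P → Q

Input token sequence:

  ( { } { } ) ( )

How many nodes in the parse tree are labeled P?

[P [Q ( [P [Q { }] [P [Q { }]]] )] [P [Q ( )]]]

4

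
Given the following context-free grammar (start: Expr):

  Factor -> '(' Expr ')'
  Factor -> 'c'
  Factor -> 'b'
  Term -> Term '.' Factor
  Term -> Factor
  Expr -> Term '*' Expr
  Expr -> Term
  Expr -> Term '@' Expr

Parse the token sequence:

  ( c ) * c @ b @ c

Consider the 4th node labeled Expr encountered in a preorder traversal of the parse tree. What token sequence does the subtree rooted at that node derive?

[Expr [Term [Factor ( [Expr [Term [Factor c]]] )]] * [Expr [Term [Factor c]] @ [Expr [Term [Factor b]] @ [Expr [Term [Factor c]]]]]]

b @ c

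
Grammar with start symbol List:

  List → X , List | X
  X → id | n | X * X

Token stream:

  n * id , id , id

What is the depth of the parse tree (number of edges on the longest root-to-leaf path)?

[List [X [X n] * [X id]] , [List [X id] , [List [X id]]]]

4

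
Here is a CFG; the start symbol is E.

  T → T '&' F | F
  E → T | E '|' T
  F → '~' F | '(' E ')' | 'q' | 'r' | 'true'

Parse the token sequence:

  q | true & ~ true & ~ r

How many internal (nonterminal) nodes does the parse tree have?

[E [E [T [F q]]] | [T [T [T [F true]] & [F ~ [F true]]] & [F ~ [F r]]]]

12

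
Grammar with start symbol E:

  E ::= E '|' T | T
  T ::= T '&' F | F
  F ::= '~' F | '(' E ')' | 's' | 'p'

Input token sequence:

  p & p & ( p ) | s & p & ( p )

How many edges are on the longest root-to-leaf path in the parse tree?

7

[E [E [T [T [T [F p]] & [F p]] & [F ( [E [T [F p]]] )]]] | [T [T [T [F s]] & [F p]] & [F ( [E [T [F p]]] )]]]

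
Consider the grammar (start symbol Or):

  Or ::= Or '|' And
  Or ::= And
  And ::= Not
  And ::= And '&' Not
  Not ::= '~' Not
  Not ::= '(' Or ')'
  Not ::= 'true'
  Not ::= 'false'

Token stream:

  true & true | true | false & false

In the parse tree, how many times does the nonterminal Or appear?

[Or [Or [Or [And [And [Not true]] & [Not true]]] | [And [Not true]]] | [And [And [Not false]] & [Not false]]]

3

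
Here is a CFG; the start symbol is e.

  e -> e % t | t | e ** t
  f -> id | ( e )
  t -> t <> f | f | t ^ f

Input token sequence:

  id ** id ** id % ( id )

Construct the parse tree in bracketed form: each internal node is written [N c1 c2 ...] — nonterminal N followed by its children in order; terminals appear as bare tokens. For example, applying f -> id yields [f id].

e
e % t
e ** t % t
e ** t ** t % t
t ** t ** t % t
f ** t ** t % t
id ** t ** t % t
id ** f ** t % t
id ** id ** t % t
id ** id ** f % t
id ** id ** id % t
id ** id ** id % f
id ** id ** id % ( e )
id ** id ** id % ( t )
id ** id ** id % ( f )
id ** id ** id % ( id )

[e [e [e [e [t [f id]]] ** [t [f id]]] ** [t [f id]]] % [t [f ( [e [t [f id]]] )]]]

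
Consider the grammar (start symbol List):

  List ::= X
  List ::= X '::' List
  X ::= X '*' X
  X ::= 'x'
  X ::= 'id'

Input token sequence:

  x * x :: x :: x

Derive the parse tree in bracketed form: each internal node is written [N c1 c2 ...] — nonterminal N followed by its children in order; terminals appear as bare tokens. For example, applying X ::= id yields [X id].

[List [X [X x] * [X x]] :: [List [X x] :: [List [X x]]]]

List
X :: List
X * X :: List
x * X :: List
x * x :: List
x * x :: X :: List
x * x :: x :: List
x * x :: x :: X
x * x :: x :: x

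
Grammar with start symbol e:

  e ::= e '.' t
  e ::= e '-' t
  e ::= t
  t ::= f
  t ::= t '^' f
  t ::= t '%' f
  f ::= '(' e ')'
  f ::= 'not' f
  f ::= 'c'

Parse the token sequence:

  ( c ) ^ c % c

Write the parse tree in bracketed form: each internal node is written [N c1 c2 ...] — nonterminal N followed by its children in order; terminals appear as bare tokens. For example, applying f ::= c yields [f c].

e
t
t % f
t ^ f % f
f ^ f % f
( e ) ^ f % f
( t ) ^ f % f
( f ) ^ f % f
( c ) ^ f % f
( c ) ^ c % f
( c ) ^ c % c

[e [t [t [t [f ( [e [t [f c]]] )]] ^ [f c]] % [f c]]]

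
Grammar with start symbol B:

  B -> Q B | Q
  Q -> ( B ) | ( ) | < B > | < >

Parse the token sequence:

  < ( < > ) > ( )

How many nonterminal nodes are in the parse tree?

[B [Q < [B [Q ( [B [Q < >]] )]] >] [B [Q ( )]]]

8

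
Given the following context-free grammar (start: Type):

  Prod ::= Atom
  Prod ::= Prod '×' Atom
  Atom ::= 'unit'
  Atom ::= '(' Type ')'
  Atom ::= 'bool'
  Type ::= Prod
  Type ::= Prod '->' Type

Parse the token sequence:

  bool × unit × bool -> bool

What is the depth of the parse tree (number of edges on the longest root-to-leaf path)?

[Type [Prod [Prod [Prod [Atom bool]] × [Atom unit]] × [Atom bool]] -> [Type [Prod [Atom bool]]]]

5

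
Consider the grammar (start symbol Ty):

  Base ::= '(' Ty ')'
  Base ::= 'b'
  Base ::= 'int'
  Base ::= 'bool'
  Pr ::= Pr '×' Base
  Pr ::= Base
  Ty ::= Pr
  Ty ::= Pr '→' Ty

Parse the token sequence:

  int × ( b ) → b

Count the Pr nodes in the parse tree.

[Ty [Pr [Pr [Base int]] × [Base ( [Ty [Pr [Base b]]] )]] → [Ty [Pr [Base b]]]]

4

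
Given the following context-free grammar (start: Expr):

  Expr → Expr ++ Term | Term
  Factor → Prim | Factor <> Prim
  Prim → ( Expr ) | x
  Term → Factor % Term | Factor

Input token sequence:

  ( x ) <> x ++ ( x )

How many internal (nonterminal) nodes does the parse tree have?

[Expr [Expr [Term [Factor [Factor [Prim ( [Expr [Term [Factor [Prim x]]]] )]] <> [Prim x]]]] ++ [Term [Factor [Prim ( [Expr [Term [Factor [Prim x]]]] )]]]]

18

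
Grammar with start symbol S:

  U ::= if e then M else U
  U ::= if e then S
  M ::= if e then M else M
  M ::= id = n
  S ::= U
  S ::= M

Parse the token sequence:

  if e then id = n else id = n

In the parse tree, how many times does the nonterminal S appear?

[S [M if e then [M id = n] else [M id = n]]]

1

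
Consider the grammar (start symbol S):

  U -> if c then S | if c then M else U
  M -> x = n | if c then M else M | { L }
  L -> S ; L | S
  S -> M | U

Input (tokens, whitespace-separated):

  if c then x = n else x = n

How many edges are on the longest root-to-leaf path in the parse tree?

3

[S [M if c then [M x = n] else [M x = n]]]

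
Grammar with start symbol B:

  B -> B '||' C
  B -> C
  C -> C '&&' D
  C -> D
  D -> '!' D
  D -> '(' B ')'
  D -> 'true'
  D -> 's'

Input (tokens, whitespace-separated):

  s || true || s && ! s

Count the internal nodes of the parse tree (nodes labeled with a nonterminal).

[B [B [B [C [D s]]] || [C [D true]]] || [C [C [D s]] && [D ! [D s]]]]

12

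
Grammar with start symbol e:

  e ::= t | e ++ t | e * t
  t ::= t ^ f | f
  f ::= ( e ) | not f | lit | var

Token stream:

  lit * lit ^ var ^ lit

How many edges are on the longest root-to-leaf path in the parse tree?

5

[e [e [t [f lit]]] * [t [t [t [f lit]] ^ [f var]] ^ [f lit]]]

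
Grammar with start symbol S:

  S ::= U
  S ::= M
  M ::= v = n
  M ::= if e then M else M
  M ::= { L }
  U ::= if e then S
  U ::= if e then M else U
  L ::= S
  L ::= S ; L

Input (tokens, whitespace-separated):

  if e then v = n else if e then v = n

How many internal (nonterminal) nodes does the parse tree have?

6

[S [U if e then [M v = n] else [U if e then [S [M v = n]]]]]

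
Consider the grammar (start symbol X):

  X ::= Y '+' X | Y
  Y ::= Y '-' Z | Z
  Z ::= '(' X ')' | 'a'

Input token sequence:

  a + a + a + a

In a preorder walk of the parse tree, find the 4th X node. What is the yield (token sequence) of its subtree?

a

[X [Y [Z a]] + [X [Y [Z a]] + [X [Y [Z a]] + [X [Y [Z a]]]]]]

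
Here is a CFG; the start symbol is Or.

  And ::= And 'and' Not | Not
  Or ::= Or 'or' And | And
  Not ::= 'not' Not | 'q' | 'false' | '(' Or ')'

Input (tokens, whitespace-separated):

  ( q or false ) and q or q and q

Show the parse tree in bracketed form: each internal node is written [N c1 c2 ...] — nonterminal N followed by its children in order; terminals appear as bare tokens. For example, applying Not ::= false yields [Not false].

[Or [Or [And [And [Not ( [Or [Or [And [Not q]]] or [And [Not false]]] )]] and [Not q]]] or [And [And [Not q]] and [Not q]]]

Or
Or or And
And or And
And and Not or And
Not and Not or And
( Or ) and Not or And
( Or or And ) and Not or And
( And or And ) and Not or And
( Not or And ) and Not or And
( q or And ) and Not or And
( q or Not ) and Not or And
( q or false ) and Not or And
( q or false ) and q or And
( q or false ) and q or And and Not
( q or false ) and q or Not and Not
( q or false ) and q or q and Not
( q or false ) and q or q and q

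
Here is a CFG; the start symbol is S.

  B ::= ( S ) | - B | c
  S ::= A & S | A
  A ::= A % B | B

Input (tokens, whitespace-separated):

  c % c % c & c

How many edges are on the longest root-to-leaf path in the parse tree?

5

[S [A [A [A [B c]] % [B c]] % [B c]] & [S [A [B c]]]]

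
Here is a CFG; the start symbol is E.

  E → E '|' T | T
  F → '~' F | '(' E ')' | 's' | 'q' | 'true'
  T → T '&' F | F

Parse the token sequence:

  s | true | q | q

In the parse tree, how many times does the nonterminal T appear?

[E [E [E [E [T [F s]]] | [T [F true]]] | [T [F q]]] | [T [F q]]]

4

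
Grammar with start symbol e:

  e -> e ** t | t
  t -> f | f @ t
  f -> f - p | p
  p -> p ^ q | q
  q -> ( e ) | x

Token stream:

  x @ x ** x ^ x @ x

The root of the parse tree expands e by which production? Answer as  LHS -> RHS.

e -> e ** t

[e [e [t [f [p [q x]]] @ [t [f [p [q x]]]]]] ** [t [f [p [p [q x]] ^ [q x]]] @ [t [f [p [q x]]]]]]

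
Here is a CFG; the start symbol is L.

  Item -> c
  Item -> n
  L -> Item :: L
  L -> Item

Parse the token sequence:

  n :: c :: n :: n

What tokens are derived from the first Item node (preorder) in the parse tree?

[L [Item n] :: [L [Item c] :: [L [Item n] :: [L [Item n]]]]]

n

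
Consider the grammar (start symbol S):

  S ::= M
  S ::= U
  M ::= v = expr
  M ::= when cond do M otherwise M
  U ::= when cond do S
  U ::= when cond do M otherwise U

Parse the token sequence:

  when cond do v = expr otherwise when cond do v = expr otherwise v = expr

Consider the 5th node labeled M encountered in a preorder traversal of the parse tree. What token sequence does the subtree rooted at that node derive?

[S [M when cond do [M v = expr] otherwise [M when cond do [M v = expr] otherwise [M v = expr]]]]

v = expr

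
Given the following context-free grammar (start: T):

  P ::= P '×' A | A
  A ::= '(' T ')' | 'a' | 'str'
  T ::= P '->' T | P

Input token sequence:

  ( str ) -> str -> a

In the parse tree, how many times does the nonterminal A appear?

4

[T [P [A ( [T [P [A str]]] )]] -> [T [P [A str]] -> [T [P [A a]]]]]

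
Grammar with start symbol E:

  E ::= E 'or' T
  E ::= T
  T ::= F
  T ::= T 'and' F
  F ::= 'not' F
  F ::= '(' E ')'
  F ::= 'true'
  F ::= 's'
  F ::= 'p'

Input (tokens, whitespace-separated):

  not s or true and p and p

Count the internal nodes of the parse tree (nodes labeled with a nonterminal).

11

[E [E [T [F not [F s]]]] or [T [T [T [F true]] and [F p]] and [F p]]]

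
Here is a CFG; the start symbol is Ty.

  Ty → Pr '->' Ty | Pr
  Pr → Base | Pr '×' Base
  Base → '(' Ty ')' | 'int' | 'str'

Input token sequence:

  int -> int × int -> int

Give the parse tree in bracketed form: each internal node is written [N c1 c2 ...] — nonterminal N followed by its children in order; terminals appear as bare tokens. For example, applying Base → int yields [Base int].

[Ty [Pr [Base int]] -> [Ty [Pr [Pr [Base int]] × [Base int]] -> [Ty [Pr [Base int]]]]]

Ty
Pr -> Ty
Base -> Ty
int -> Ty
int -> Pr -> Ty
int -> Pr × Base -> Ty
int -> Base × Base -> Ty
int -> int × Base -> Ty
int -> int × int -> Ty
int -> int × int -> Pr
int -> int × int -> Base
int -> int × int -> int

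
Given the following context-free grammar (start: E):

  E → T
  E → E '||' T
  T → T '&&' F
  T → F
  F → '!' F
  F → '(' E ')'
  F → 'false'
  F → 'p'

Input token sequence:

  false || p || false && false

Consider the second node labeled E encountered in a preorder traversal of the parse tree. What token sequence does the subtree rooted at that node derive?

false || p

[E [E [E [T [F false]]] || [T [F p]]] || [T [T [F false]] && [F false]]]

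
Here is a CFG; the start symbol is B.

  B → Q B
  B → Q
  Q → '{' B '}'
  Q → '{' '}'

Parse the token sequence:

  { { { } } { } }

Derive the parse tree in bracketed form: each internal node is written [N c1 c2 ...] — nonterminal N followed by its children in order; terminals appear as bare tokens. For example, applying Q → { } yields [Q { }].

[B [Q { [B [Q { [B [Q { }]] }] [B [Q { }]]] }]]

B
Q
{ B }
{ Q B }
{ { B } B }
{ { Q } B }
{ { { } } B }
{ { { } } Q }
{ { { } } { } }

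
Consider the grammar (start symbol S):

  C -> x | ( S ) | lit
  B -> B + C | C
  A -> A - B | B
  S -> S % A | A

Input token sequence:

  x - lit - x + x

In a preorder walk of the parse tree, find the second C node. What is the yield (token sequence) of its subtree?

lit

[S [A [A [A [B [C x]]] - [B [C lit]]] - [B [B [C x]] + [C x]]]]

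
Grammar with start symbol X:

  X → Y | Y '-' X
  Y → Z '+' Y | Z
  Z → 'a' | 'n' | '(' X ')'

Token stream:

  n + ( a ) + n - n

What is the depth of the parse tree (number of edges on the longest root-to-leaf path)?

7

[X [Y [Z n] + [Y [Z ( [X [Y [Z a]]] )] + [Y [Z n]]]] - [X [Y [Z n]]]]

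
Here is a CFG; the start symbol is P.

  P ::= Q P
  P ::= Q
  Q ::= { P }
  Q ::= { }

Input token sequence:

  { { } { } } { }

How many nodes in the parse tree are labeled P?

4

[P [Q { [P [Q { }] [P [Q { }]]] }] [P [Q { }]]]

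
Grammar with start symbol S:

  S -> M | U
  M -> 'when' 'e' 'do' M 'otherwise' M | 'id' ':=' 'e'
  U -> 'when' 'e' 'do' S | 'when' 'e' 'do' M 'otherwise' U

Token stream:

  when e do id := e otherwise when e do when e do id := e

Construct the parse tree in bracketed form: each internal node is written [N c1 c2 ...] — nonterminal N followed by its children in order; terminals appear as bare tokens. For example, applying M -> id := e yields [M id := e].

S
U
when e do M otherwise U
when e do id := e otherwise U
when e do id := e otherwise when e do S
when e do id := e otherwise when e do U
when e do id := e otherwise when e do when e do S
when e do id := e otherwise when e do when e do M
when e do id := e otherwise when e do when e do id := e

[S [U when e do [M id := e] otherwise [U when e do [S [U when e do [S [M id := e]]]]]]]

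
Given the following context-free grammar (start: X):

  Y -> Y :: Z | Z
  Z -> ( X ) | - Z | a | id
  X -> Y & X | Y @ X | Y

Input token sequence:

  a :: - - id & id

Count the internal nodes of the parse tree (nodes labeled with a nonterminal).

10

[X [Y [Y [Z a]] :: [Z - [Z - [Z id]]]] & [X [Y [Z id]]]]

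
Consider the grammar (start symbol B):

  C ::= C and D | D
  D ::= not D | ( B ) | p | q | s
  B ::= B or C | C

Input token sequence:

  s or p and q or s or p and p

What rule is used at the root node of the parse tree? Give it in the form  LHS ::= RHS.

B ::= B or C

[B [B [B [B [C [D s]]] or [C [C [D p]] and [D q]]] or [C [D s]]] or [C [C [D p]] and [D p]]]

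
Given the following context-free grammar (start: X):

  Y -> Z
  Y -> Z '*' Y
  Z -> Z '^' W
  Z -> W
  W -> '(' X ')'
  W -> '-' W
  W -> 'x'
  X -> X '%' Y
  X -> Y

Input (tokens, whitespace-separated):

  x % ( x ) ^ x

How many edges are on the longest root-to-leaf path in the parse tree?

[X [X [Y [Z [W x]]]] % [Y [Z [Z [W ( [X [Y [Z [W x]]]] )]] ^ [W x]]]]

9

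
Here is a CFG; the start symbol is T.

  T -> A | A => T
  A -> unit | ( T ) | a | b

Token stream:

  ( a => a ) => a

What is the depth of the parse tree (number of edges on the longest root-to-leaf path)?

5

[T [A ( [T [A a] => [T [A a]]] )] => [T [A a]]]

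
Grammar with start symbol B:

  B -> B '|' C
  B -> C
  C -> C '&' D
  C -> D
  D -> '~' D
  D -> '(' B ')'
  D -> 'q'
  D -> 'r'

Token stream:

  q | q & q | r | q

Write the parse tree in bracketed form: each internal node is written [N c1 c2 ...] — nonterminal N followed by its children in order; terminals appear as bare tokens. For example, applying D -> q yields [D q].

[B [B [B [B [C [D q]]] | [C [C [D q]] & [D q]]] | [C [D r]]] | [C [D q]]]

B
B | C
B | C | C
B | C | C | C
C | C | C | C
D | C | C | C
q | C | C | C
q | C & D | C | C
q | D & D | C | C
q | q & D | C | C
q | q & q | C | C
q | q & q | D | C
q | q & q | r | C
q | q & q | r | D
q | q & q | r | q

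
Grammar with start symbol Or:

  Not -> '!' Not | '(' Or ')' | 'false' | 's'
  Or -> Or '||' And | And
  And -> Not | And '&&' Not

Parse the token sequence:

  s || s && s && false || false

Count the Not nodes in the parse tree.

5

[Or [Or [Or [And [Not s]]] || [And [And [And [Not s]] && [Not s]] && [Not false]]] || [And [Not false]]]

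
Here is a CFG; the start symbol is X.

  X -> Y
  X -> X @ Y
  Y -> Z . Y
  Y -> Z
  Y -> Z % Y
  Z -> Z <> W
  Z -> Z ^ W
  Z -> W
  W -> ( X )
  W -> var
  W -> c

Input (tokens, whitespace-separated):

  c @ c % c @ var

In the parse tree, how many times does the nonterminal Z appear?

[X [X [X [Y [Z [W c]]]] @ [Y [Z [W c]] % [Y [Z [W c]]]]] @ [Y [Z [W var]]]]

4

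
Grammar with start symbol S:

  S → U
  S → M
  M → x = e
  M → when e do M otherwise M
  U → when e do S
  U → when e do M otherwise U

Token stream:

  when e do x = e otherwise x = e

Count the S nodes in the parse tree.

1

[S [M when e do [M x = e] otherwise [M x = e]]]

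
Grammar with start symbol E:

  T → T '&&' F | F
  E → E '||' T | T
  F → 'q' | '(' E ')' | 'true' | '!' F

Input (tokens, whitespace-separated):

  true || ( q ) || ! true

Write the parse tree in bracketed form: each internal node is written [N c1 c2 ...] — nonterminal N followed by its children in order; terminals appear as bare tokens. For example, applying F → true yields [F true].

[E [E [E [T [F true]]] || [T [F ( [E [T [F q]]] )]]] || [T [F ! [F true]]]]

E
E || T
E || T || T
T || T || T
F || T || T
true || T || T
true || F || T
true || ( E ) || T
true || ( T ) || T
true || ( F ) || T
true || ( q ) || T
true || ( q ) || F
true || ( q ) || ! F
true || ( q ) || ! true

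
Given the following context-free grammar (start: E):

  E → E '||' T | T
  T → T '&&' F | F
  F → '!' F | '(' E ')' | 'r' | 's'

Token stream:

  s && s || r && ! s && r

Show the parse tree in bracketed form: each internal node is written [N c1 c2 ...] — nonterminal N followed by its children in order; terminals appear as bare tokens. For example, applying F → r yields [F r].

[E [E [T [T [F s]] && [F s]]] || [T [T [T [F r]] && [F ! [F s]]] && [F r]]]

E
E || T
T || T
T && F || T
F && F || T
s && F || T
s && s || T
s && s || T && F
s && s || T && F && F
s && s || F && F && F
s && s || r && F && F
s && s || r && ! F && F
s && s || r && ! s && F
s && s || r && ! s && r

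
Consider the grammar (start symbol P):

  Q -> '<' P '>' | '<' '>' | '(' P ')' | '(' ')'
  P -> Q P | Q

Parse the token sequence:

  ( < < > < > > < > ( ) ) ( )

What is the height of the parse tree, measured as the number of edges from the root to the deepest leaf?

[P [Q ( [P [Q < [P [Q < >] [P [Q < >]]] >] [P [Q < >] [P [Q ( )]]]] )] [P [Q ( )]]]

7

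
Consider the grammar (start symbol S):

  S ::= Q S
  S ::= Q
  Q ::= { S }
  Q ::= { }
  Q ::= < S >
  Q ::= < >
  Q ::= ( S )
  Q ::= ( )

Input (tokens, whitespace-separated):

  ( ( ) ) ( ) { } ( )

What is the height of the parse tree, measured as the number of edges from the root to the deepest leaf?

5

[S [Q ( [S [Q ( )]] )] [S [Q ( )] [S [Q { }] [S [Q ( )]]]]]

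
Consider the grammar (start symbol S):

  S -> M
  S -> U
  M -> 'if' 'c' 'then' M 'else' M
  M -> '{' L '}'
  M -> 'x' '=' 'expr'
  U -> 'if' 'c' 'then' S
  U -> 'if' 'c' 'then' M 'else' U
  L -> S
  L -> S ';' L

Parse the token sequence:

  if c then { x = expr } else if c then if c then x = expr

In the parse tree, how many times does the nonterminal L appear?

1

[S [U if c then [M { [L [S [M x = expr]]] }] else [U if c then [S [U if c then [S [M x = expr]]]]]]]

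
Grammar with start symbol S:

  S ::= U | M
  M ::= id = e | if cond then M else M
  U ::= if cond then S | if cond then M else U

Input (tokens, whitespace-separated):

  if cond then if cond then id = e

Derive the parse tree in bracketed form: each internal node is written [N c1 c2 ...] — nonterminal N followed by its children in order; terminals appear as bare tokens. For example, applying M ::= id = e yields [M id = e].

[S [U if cond then [S [U if cond then [S [M id = e]]]]]]

S
U
if cond then S
if cond then U
if cond then if cond then S
if cond then if cond then M
if cond then if cond then id = e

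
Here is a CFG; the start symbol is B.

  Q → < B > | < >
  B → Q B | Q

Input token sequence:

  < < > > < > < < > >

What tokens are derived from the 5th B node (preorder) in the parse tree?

< >

[B [Q < [B [Q < >]] >] [B [Q < >] [B [Q < [B [Q < >]] >]]]]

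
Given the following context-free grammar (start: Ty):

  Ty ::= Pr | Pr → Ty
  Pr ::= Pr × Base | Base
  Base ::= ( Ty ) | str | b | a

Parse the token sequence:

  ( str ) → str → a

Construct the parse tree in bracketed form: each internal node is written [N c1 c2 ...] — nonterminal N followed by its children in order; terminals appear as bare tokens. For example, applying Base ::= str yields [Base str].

Ty
Pr → Ty
Base → Ty
( Ty ) → Ty
( Pr ) → Ty
( Base ) → Ty
( str ) → Ty
( str ) → Pr → Ty
( str ) → Base → Ty
( str ) → str → Ty
( str ) → str → Pr
( str ) → str → Base
( str ) → str → a

[Ty [Pr [Base ( [Ty [Pr [Base str]]] )]] → [Ty [Pr [Base str]] → [Ty [Pr [Base a]]]]]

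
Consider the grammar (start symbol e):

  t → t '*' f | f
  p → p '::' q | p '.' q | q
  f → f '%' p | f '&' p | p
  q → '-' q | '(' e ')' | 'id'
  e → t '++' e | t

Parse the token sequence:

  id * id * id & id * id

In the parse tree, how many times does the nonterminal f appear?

[e [t [t [t [t [f [p [q id]]]] * [f [p [q id]]]] * [f [f [p [q id]]] & [p [q id]]]] * [f [p [q id]]]]]

5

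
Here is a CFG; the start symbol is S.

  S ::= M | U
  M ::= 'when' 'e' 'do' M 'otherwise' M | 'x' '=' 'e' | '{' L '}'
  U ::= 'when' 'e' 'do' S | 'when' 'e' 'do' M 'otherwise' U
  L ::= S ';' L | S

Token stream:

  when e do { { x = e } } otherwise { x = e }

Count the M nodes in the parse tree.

[S [M when e do [M { [L [S [M { [L [S [M x = e]]] }]]] }] otherwise [M { [L [S [M x = e]]] }]]]

6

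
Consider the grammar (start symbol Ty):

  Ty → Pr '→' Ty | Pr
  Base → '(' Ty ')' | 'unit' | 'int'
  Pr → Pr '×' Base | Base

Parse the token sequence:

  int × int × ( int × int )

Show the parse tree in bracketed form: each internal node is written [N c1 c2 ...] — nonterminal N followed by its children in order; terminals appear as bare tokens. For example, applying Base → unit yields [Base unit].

[Ty [Pr [Pr [Pr [Base int]] × [Base int]] × [Base ( [Ty [Pr [Pr [Base int]] × [Base int]]] )]]]

Ty
Pr
Pr × Base
Pr × Base × Base
Base × Base × Base
int × Base × Base
int × int × Base
int × int × ( Ty )
int × int × ( Pr )
int × int × ( Pr × Base )
int × int × ( Base × Base )
int × int × ( int × Base )
int × int × ( int × int )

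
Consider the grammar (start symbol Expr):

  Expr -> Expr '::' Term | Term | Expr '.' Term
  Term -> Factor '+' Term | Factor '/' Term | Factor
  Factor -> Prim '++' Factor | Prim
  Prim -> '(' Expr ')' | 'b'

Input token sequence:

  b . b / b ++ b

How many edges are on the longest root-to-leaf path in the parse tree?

6

[Expr [Expr [Term [Factor [Prim b]]]] . [Term [Factor [Prim b]] / [Term [Factor [Prim b] ++ [Factor [Prim b]]]]]]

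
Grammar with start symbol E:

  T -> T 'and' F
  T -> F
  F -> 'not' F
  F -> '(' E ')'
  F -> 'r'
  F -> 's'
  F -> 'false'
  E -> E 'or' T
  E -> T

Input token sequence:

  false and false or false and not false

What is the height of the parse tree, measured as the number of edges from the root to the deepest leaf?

5

[E [E [T [T [F false]] and [F false]]] or [T [T [F false]] and [F not [F false]]]]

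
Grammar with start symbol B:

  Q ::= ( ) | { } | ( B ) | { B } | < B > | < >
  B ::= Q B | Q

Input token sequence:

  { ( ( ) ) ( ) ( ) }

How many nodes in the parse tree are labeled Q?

5

[B [Q { [B [Q ( [B [Q ( )]] )] [B [Q ( )] [B [Q ( )]]]] }]]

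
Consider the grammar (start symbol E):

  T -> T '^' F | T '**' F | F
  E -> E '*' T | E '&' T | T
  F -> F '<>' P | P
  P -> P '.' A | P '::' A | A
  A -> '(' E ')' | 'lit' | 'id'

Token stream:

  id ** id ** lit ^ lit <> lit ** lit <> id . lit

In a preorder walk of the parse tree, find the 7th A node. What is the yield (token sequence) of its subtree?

id

[E [T [T [T [T [T [F [P [A id]]]] ** [F [P [A id]]]] ** [F [P [A lit]]]] ^ [F [F [P [A lit]]] <> [P [A lit]]]] ** [F [F [P [A lit]]] <> [P [P [A id]] . [A lit]]]]]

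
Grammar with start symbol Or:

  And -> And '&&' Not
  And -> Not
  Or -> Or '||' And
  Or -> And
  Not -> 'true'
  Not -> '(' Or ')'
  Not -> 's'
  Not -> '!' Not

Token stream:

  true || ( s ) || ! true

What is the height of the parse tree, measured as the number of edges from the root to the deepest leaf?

7

[Or [Or [Or [And [Not true]]] || [And [Not ( [Or [And [Not s]]] )]]] || [And [Not ! [Not true]]]]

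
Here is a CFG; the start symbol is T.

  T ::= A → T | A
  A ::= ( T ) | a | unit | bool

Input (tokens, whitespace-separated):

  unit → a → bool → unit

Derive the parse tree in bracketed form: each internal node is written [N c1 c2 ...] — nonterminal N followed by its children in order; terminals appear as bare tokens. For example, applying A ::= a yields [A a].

T
A → T
unit → T
unit → A → T
unit → a → T
unit → a → A → T
unit → a → bool → T
unit → a → bool → A
unit → a → bool → unit

[T [A unit] → [T [A a] → [T [A bool] → [T [A unit]]]]]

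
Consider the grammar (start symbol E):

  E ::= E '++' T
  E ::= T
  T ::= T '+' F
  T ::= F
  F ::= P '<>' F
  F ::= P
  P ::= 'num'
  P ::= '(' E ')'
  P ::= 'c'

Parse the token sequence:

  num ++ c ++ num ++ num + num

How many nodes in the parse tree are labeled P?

5

[E [E [E [E [T [F [P num]]]] ++ [T [F [P c]]]] ++ [T [F [P num]]]] ++ [T [T [F [P num]]] + [F [P num]]]]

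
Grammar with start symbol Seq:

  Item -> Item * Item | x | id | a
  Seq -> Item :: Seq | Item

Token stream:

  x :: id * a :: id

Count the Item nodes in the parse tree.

[Seq [Item x] :: [Seq [Item [Item id] * [Item a]] :: [Seq [Item id]]]]

5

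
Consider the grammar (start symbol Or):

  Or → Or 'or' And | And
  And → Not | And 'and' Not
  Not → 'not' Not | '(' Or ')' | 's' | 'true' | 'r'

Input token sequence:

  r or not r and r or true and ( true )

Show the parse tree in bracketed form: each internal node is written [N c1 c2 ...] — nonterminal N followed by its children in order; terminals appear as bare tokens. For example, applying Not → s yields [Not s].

[Or [Or [Or [And [Not r]]] or [And [And [Not not [Not r]]] and [Not r]]] or [And [And [Not true]] and [Not ( [Or [And [Not true]]] )]]]

Or
Or or And
Or or And or And
And or And or And
Not or And or And
r or And or And
r or And and Not or And
r or Not and Not or And
r or not Not and Not or And
r or not r and Not or And
r or not r and r or And
r or not r and r or And and Not
r or not r and r or Not and Not
r or not r and r or true and Not
r or not r and r or true and ( Or )
r or not r and r or true and ( And )
r or not r and r or true and ( Not )
r or not r and r or true and ( true )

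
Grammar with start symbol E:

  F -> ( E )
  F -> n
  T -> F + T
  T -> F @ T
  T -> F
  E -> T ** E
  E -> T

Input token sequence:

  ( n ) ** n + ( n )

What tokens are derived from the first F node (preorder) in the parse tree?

( n )

[E [T [F ( [E [T [F n]]] )]] ** [E [T [F n] + [T [F ( [E [T [F n]]] )]]]]]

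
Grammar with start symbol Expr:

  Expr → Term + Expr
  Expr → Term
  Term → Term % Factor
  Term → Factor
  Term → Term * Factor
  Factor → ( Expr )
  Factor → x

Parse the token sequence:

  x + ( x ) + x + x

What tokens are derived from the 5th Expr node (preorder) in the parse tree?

[Expr [Term [Factor x]] + [Expr [Term [Factor ( [Expr [Term [Factor x]]] )]] + [Expr [Term [Factor x]] + [Expr [Term [Factor x]]]]]]

x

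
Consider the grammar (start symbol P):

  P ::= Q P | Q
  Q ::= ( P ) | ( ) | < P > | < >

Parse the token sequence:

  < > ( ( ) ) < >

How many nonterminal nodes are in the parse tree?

[P [Q < >] [P [Q ( [P [Q ( )]] )] [P [Q < >]]]]

8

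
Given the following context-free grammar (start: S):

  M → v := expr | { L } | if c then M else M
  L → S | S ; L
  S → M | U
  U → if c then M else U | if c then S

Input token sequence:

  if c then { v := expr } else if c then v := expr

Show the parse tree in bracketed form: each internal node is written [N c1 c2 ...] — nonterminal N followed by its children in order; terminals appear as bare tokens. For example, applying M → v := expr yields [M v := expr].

S
U
if c then M else U
if c then { L } else U
if c then { S } else U
if c then { M } else U
if c then { v := expr } else U
if c then { v := expr } else if c then S
if c then { v := expr } else if c then M
if c then { v := expr } else if c then v := expr

[S [U if c then [M { [L [S [M v := expr]]] }] else [U if c then [S [M v := expr]]]]]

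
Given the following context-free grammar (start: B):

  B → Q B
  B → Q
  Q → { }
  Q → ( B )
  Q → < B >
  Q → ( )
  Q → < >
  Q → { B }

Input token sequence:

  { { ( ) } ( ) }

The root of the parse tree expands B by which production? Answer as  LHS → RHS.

[B [Q { [B [Q { [B [Q ( )]] }] [B [Q ( )]]] }]]

B → Q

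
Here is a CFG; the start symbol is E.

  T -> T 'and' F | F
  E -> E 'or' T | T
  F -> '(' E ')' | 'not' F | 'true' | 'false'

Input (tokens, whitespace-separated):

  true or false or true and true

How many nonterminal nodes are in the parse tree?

[E [E [E [T [F true]]] or [T [F false]]] or [T [T [F true]] and [F true]]]

11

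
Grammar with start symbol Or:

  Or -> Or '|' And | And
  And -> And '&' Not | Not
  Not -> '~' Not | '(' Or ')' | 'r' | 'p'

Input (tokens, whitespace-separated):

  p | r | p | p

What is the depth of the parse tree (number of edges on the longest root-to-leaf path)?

[Or [Or [Or [Or [And [Not p]]] | [And [Not r]]] | [And [Not p]]] | [And [Not p]]]

6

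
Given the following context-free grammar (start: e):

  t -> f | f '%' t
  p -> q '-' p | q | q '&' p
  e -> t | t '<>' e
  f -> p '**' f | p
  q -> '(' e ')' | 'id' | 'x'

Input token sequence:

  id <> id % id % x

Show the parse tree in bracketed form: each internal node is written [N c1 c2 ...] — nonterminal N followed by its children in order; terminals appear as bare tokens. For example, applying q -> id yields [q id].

[e [t [f [p [q id]]]] <> [e [t [f [p [q id]]] % [t [f [p [q id]]] % [t [f [p [q x]]]]]]]]

e
t <> e
f <> e
p <> e
q <> e
id <> e
id <> t
id <> f % t
id <> p % t
id <> q % t
id <> id % t
id <> id % f % t
id <> id % p % t
id <> id % q % t
id <> id % id % t
id <> id % id % f
id <> id % id % p
id <> id % id % q
id <> id % id % x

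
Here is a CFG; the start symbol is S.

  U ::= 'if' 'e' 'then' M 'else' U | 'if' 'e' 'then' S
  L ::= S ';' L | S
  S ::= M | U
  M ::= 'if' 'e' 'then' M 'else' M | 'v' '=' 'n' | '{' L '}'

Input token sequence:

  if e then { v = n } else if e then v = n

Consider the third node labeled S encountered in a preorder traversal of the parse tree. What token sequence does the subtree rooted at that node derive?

v = n

[S [U if e then [M { [L [S [M v = n]]] }] else [U if e then [S [M v = n]]]]]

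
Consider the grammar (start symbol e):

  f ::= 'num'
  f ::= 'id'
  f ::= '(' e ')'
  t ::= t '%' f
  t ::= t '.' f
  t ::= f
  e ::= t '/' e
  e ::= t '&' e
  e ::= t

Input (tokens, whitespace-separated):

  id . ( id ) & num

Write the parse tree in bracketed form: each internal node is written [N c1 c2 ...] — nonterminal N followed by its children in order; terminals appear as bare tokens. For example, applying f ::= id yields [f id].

e
t & e
t . f & e
f . f & e
id . f & e
id . ( e ) & e
id . ( t ) & e
id . ( f ) & e
id . ( id ) & e
id . ( id ) & t
id . ( id ) & f
id . ( id ) & num

[e [t [t [f id]] . [f ( [e [t [f id]]] )]] & [e [t [f num]]]]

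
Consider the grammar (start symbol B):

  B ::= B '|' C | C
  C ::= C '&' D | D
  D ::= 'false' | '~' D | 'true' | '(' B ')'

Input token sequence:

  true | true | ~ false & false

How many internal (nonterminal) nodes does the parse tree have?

[B [B [B [C [D true]]] | [C [D true]]] | [C [C [D ~ [D false]]] & [D false]]]

12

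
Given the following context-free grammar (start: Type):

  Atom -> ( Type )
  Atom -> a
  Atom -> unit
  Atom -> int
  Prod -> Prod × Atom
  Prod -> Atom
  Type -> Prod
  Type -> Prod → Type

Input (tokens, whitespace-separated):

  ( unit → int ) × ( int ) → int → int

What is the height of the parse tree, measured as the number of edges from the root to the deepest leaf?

[Type [Prod [Prod [Atom ( [Type [Prod [Atom unit]] → [Type [Prod [Atom int]]]] )]] × [Atom ( [Type [Prod [Atom int]]] )]] → [Type [Prod [Atom int]] → [Type [Prod [Atom int]]]]]

8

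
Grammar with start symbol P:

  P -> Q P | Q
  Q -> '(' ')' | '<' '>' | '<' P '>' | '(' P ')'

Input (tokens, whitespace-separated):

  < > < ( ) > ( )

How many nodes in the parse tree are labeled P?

[P [Q < >] [P [Q < [P [Q ( )]] >] [P [Q ( )]]]]

4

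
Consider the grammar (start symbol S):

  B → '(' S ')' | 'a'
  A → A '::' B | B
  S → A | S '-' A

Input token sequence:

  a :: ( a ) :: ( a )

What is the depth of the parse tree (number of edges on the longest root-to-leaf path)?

7

[S [A [A [A [B a]] :: [B ( [S [A [B a]]] )]] :: [B ( [S [A [B a]]] )]]]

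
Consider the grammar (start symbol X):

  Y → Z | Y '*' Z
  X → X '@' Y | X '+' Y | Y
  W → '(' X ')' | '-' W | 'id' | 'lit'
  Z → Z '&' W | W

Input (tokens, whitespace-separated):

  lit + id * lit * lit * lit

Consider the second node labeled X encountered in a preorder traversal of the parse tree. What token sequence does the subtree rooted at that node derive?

[X [X [Y [Z [W lit]]]] + [Y [Y [Y [Y [Z [W id]]] * [Z [W lit]]] * [Z [W lit]]] * [Z [W lit]]]]

lit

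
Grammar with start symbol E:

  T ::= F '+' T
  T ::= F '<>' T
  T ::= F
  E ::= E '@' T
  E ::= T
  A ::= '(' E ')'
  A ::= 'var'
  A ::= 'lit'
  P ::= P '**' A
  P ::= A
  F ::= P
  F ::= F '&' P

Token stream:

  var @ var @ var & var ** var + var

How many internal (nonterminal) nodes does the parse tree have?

24

[E [E [E [T [F [P [A var]]]]] @ [T [F [P [A var]]]]] @ [T [F [F [P [A var]]] & [P [P [A var]] ** [A var]]] + [T [F [P [A var]]]]]]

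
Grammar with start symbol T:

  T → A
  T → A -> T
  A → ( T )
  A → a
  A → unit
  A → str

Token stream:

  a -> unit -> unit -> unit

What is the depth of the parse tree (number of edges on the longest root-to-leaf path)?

5

[T [A a] -> [T [A unit] -> [T [A unit] -> [T [A unit]]]]]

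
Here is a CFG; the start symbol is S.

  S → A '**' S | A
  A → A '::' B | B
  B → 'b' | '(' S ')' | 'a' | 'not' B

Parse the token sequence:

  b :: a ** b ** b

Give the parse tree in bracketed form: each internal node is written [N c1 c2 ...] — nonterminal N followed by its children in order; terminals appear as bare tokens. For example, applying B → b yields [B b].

[S [A [A [B b]] :: [B a]] ** [S [A [B b]] ** [S [A [B b]]]]]

S
A ** S
A :: B ** S
B :: B ** S
b :: B ** S
b :: a ** S
b :: a ** A ** S
b :: a ** B ** S
b :: a ** b ** S
b :: a ** b ** A
b :: a ** b ** B
b :: a ** b ** b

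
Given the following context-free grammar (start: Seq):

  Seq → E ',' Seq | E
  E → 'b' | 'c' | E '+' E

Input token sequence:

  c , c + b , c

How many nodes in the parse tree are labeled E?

5

[Seq [E c] , [Seq [E [E c] + [E b]] , [Seq [E c]]]]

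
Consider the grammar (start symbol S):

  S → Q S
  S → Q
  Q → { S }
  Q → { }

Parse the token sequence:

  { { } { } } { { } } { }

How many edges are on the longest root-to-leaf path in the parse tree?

[S [Q { [S [Q { }] [S [Q { }]]] }] [S [Q { [S [Q { }]] }] [S [Q { }]]]]

5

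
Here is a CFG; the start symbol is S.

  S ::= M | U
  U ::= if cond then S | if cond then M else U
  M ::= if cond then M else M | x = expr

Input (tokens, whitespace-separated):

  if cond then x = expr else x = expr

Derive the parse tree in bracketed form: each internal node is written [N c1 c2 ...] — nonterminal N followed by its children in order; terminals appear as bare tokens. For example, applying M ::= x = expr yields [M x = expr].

[S [M if cond then [M x = expr] else [M x = expr]]]

S
M
if cond then M else M
if cond then x = expr else M
if cond then x = expr else x = expr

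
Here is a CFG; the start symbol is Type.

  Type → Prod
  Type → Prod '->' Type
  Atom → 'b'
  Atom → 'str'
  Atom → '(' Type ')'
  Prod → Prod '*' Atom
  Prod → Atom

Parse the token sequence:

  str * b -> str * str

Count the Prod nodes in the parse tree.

[Type [Prod [Prod [Atom str]] * [Atom b]] -> [Type [Prod [Prod [Atom str]] * [Atom str]]]]

4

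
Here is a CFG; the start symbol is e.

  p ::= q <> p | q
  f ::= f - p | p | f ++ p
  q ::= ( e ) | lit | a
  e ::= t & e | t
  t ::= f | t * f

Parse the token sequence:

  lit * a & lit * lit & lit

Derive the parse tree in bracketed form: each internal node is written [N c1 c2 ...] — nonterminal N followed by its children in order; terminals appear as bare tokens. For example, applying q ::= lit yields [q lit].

e
t & e
t * f & e
f * f & e
p * f & e
q * f & e
lit * f & e
lit * p & e
lit * q & e
lit * a & e
lit * a & t & e
lit * a & t * f & e
lit * a & f * f & e
lit * a & p * f & e
lit * a & q * f & e
lit * a & lit * f & e
lit * a & lit * p & e
lit * a & lit * q & e
lit * a & lit * lit & e
lit * a & lit * lit & t
lit * a & lit * lit & f
lit * a & lit * lit & p
lit * a & lit * lit & q
lit * a & lit * lit & lit

[e [t [t [f [p [q lit]]]] * [f [p [q a]]]] & [e [t [t [f [p [q lit]]]] * [f [p [q lit]]]] & [e [t [f [p [q lit]]]]]]]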